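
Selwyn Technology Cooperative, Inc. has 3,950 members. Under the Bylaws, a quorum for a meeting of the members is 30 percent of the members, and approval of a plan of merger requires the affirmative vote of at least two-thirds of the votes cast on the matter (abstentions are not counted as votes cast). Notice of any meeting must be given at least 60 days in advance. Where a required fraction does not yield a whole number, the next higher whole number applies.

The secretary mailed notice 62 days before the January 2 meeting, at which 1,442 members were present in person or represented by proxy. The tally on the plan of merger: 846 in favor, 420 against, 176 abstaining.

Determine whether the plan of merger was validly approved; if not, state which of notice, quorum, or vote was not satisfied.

Notice: 62 days given; 60 required. Satisfied.
Quorum: 30% of 3,950 = 1,185; 1,442 present. Satisfied.
Vote: requires two-thirds of the votes cast (1,442 − 176 abstaining = 1,266); 2/3 of 1266 = 844, so 844 needed; 846 in favor. Satisfied.

Valid — all requirements satisfied.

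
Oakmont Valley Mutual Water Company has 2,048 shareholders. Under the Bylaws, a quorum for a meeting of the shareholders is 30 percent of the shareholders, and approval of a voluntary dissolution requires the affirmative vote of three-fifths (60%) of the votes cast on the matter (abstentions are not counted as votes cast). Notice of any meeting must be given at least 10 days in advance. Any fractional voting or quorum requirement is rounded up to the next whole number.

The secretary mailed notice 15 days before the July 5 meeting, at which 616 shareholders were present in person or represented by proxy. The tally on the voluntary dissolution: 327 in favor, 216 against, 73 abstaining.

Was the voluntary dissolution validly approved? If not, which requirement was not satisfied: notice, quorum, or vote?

Valid — all requirements satisfied.

Notice: 15 days given; 10 required. Satisfied.
Quorum: 30% of 2,048 = 614.40, rounded up to 615; 616 present. Satisfied.
Vote: requires three-fifths of the votes cast (616 − 73 abstaining = 543); 3/5 of 543 = 325.80, rounded up to 326, so 326 needed; 327 in favor. Satisfied.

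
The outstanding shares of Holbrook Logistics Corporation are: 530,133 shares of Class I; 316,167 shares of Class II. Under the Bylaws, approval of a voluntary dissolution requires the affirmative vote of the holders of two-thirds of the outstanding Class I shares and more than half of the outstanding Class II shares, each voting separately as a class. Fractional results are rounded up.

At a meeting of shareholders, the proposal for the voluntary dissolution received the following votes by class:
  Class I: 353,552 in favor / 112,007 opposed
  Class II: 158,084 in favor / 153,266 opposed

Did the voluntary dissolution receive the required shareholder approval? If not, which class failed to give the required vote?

Class I: 2/3 of 530133 = 353422; 353,422 required, 353,552 in favor — approved.
Class II: a majority of 316167 is 158084; 158,084 required, 158,084 in favor — approved.

Approved — every class gave the required vote.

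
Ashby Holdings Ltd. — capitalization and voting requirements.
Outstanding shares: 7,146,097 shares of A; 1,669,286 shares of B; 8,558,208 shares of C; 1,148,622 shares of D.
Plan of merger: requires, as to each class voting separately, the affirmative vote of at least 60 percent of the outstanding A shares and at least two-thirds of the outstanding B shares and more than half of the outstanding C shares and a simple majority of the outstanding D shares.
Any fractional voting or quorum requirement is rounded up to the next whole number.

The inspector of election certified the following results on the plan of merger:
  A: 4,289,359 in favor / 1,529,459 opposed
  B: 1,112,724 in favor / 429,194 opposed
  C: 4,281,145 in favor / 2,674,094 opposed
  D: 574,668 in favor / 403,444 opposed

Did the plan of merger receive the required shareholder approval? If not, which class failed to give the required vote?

Not approved — the B shares did not give the required vote.

A: 3/5 of 7146097 = 4287658.20, rounded up to 4287659; 4,287,659 required, 4,289,359 in favor — approved.
B: 2/3 of 1669286 = 1112857.33, rounded up to 1112858; 1,112,858 required, 1,112,724 in favor — not approved.
C: a majority of 8558208 is 4279105; 4,279,105 required, 4,281,145 in favor — approved.
D: a majority of 1148622 is 574312; 574,312 required, 574,668 in favor — approved.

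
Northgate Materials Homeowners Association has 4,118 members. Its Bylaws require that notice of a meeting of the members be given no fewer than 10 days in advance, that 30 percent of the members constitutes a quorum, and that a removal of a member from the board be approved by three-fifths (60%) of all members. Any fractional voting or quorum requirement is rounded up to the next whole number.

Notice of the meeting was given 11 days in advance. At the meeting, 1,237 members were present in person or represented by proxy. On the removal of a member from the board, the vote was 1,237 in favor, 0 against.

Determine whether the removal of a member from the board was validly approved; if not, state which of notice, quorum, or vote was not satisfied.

Invalid — vote requirement not satisfied.

Notice: 11 days given; 10 required. Satisfied.
Quorum: 30% of 4,118 = 1,235.40, rounded up to 1,236; 1,237 present. Satisfied.
Vote: requires three-fifths of all members (4,118); 3/5 of 4118 = 2470.80, rounded up to 2471, so 2,471 needed; 1,237 in favor. Not satisfied.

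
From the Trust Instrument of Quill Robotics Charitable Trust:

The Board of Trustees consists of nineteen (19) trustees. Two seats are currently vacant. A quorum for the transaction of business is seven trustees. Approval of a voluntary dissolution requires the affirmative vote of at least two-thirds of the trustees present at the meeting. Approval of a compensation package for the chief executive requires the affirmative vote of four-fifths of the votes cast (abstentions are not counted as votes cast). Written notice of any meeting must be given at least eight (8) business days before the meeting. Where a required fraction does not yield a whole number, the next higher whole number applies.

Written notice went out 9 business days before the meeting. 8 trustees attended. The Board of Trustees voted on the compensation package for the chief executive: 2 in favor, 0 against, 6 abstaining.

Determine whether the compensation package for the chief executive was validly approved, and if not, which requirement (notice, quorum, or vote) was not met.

Notice: 9 business days given; 8 required (9 ≥ 8). Satisfied.
Quorum: 8 present; quorum is 7. Satisfied.
Vote: the compensation package for the chief executive requires four-fifths of the votes cast (8 present − 6 abstaining = 2). 4/5 of 2 = 1.60, rounded up to 2, so 2 affirmative votes are needed; 2 voted in favor. Satisfied.

Valid — all requirements satisfied.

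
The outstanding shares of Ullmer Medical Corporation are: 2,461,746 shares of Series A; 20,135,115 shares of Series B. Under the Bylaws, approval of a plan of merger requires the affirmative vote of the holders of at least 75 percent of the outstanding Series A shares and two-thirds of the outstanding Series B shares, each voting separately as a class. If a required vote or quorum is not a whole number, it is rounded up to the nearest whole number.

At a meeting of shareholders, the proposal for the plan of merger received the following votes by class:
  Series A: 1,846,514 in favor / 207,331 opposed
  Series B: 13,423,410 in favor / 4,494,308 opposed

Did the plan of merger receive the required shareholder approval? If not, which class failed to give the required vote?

Series A: 3/4 of 2461746 = 1846309.50, rounded up to 1846310; 1,846,310 required, 1,846,514 in favor — approved.
Series B: 2/3 of 20135115 = 13423410; 13,423,410 required, 13,423,410 in favor — approved.

Approved — every class gave the required vote.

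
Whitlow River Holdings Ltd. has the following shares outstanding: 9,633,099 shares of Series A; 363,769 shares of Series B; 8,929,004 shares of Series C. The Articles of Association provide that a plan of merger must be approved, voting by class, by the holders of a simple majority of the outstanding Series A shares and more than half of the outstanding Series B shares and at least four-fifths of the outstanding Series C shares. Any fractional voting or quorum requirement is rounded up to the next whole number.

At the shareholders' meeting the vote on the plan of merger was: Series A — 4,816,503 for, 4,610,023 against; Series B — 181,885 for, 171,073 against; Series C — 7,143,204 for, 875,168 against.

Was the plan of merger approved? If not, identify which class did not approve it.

Series A: a majority of 9633099 is 4816550; 4,816,550 required, 4,816,503 in favor — not approved.
Series B: a majority of 363769 is 181885; 181,885 required, 181,885 in favor — approved.
Series C: 4/5 of 8929004 = 7143203.20, rounded up to 7143204; 7,143,204 required, 7,143,204 in favor — approved.

Not approved — the Series A shares did not give the required vote.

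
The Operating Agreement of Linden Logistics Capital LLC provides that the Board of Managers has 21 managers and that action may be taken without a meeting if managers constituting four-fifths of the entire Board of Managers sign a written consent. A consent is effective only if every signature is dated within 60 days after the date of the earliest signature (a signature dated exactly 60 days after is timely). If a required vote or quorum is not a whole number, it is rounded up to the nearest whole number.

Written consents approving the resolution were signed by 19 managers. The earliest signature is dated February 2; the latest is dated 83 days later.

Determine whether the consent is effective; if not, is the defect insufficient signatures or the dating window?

Not effective — dating-window requirement not satisfied.

Signatures required: four-fifths of 21 — 4/5 of 21 = 16.80, rounded up to 17, so 17 needed; 19 signed. Sufficient.
Dating window: the latest signature is 83 days after the earliest; the limit is 60 days. Outside the window.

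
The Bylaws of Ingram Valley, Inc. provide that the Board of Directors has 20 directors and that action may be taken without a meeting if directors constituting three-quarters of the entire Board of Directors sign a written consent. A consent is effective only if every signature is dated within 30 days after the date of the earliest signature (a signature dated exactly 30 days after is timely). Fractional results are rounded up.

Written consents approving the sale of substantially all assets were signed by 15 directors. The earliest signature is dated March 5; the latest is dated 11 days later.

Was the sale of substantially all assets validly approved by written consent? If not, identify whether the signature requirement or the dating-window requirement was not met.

Effective — both the signature and dating-window requirements are satisfied.

Signatures required: three-quarters of 20 — 3/4 of 20 = 15, so 15 needed; 15 signed. Sufficient.
Dating window: the latest signature is 11 days after the earliest; the limit is 30 days. Within the window.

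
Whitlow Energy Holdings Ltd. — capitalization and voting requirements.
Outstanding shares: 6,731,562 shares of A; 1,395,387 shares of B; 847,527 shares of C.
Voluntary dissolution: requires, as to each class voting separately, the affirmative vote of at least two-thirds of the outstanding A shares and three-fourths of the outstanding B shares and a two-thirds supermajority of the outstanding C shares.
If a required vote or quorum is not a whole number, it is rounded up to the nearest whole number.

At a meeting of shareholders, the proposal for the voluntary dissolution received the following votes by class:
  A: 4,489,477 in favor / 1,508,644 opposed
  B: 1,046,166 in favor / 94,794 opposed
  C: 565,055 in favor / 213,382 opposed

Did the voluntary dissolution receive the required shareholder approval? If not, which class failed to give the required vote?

Not approved — the B shares did not give the required vote.

A: 2/3 of 6731562 = 4487708; 4,487,708 required, 4,489,477 in favor — approved.
B: 3/4 of 1395387 = 1046540.25, rounded up to 1046541; 1,046,541 required, 1,046,166 in favor — not approved.
C: 2/3 of 847527 = 565018; 565,018 required, 565,055 in favor — approved.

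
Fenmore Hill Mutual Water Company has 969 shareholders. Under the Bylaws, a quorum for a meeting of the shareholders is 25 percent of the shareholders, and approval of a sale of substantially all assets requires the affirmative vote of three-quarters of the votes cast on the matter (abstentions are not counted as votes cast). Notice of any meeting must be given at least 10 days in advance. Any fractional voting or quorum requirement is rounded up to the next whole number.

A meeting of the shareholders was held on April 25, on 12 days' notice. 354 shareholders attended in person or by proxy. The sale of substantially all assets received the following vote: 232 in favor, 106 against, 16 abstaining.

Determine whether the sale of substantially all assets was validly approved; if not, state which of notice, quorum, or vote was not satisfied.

Notice: 12 days given; 10 required. Satisfied.
Quorum: 25% of 969 = 242.25, rounded up to 243; 354 present. Satisfied.
Vote: requires three-fourths of the votes cast (354 − 16 abstaining = 338); 3/4 of 338 = 253.50, rounded up to 254, so 254 needed; 232 in favor. Not satisfied.

Invalid — vote requirement not satisfied.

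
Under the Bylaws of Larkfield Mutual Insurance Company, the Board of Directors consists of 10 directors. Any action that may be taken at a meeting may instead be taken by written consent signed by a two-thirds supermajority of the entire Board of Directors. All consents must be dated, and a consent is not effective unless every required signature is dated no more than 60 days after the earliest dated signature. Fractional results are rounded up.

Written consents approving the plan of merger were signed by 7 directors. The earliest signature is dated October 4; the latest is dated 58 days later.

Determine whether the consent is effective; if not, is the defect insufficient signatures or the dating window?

Signatures required: a two-thirds supermajority of 10 — 2/3 of 10 = 6.67, rounded up to 7, so 7 needed; 7 signed. Sufficient.
Dating window: the latest signature is 58 days after the earliest; the limit is 60 days. Within the window.

Effective — both the signature and dating-window requirements are satisfied.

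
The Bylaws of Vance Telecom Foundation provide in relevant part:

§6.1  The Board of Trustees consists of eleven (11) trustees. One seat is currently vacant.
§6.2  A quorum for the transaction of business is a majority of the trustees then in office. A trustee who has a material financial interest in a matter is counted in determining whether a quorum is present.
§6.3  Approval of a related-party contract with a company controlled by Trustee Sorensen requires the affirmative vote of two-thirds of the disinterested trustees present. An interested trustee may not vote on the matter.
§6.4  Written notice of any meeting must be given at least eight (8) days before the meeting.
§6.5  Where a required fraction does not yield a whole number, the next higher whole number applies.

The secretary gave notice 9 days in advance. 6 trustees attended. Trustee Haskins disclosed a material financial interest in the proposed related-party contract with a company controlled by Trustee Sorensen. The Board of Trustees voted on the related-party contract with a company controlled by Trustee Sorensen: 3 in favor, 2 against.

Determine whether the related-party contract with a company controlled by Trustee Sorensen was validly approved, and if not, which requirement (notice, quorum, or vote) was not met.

Notice: 9 days given; 8 required (9 ≥ 8). Satisfied.
Quorum: 6 present (interested trustees count toward quorum); quorum is 6. Satisfied.
Vote: the related-party contract with a company controlled by Trustee Sorensen requires two-thirds of the disinterested trustees present (6 − 1 = 5). 2/3 of 5 = 3.33, rounded up to 4, so 4 affirmative votes are needed; 3 voted in favor. Not satisfied.

Invalid — vote requirement not satisfied.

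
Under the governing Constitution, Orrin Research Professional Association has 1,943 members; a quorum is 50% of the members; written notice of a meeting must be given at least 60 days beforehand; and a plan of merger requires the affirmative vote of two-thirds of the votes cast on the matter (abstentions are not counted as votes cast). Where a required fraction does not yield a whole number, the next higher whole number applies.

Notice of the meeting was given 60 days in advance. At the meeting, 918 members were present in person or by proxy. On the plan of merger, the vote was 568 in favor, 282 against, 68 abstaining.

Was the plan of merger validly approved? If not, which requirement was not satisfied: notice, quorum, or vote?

Invalid — quorum requirement not satisfied.

Notice: 60 days given; 60 required. Satisfied.
Quorum: 50% of 1,943 = 971.50, rounded up to 972; 918 present. Not satisfied.
Vote: requires two-thirds of the votes cast (918 − 68 abstaining = 850); 2/3 of 850 = 566.67, rounded up to 567, so 567 needed; 568 in favor. Satisfied.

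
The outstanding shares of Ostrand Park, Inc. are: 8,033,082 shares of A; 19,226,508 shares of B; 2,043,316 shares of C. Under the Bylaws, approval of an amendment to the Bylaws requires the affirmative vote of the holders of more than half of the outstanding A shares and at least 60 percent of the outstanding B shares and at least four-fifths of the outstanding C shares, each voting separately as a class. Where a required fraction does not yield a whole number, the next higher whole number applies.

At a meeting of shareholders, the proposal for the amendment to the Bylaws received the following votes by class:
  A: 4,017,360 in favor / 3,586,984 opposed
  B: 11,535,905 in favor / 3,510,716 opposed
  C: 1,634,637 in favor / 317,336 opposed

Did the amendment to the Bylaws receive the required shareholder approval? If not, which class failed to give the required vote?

A: a majority of 8033082 is 4016542; 4,016,542 required, 4,017,360 in favor — approved.
B: 3/5 of 19226508 = 11535904.80, rounded up to 11535905; 11,535,905 required, 11,535,905 in favor — approved.
C: 4/5 of 2043316 = 1634652.80, rounded up to 1634653; 1,634,653 required, 1,634,637 in favor — not approved.

Not approved — the C shares did not give the required vote.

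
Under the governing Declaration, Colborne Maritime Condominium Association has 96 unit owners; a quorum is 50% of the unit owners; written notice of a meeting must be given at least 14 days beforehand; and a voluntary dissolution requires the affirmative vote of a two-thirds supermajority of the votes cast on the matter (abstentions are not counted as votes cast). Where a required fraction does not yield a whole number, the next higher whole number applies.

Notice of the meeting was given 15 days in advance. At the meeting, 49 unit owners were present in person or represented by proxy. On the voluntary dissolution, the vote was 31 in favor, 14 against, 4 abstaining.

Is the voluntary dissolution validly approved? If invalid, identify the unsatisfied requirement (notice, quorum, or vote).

Valid — all requirements satisfied.

Notice: 15 days given; 14 required. Satisfied.
Quorum: 50% of 96 = 48; 49 present. Satisfied.
Vote: requires two-thirds of the votes cast (49 − 4 abstaining = 45); 2/3 of 45 = 30, so 30 needed; 31 in favor. Satisfied.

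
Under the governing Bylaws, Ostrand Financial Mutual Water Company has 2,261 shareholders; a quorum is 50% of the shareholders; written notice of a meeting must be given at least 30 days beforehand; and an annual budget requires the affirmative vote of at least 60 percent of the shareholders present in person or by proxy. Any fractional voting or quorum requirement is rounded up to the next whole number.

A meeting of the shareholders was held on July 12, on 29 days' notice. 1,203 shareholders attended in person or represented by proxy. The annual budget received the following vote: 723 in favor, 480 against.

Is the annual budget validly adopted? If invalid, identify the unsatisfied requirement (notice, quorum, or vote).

Notice: 29 days given; 30 required. Not satisfied.
Quorum: 50% of 2,261 = 1,130.50, rounded up to 1,131; 1,203 present. Satisfied.
Vote: requires three-fifths of those present (1,203); 3/5 of 1203 = 721.80, rounded up to 722, so 722 needed; 723 in favor. Satisfied.

Invalid — notice requirement not satisfied.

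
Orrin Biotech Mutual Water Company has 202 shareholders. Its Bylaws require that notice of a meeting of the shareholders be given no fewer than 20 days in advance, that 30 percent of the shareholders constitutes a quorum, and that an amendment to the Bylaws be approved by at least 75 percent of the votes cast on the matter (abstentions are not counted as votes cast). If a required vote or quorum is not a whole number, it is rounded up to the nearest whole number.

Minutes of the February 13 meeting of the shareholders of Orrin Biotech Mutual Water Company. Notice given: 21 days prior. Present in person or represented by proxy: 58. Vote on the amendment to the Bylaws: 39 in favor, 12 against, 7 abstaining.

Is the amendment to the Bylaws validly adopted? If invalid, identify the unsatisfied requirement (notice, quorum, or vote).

Invalid — quorum requirement not satisfied.

Notice: 21 days given; 20 required. Satisfied.
Quorum: 30% of 202 = 60.60, rounded up to 61; 58 present. Not satisfied.
Vote: requires three-fourths of the votes cast (58 − 7 abstaining = 51); 3/4 of 51 = 38.25, rounded up to 39, so 39 needed; 39 in favor. Satisfied.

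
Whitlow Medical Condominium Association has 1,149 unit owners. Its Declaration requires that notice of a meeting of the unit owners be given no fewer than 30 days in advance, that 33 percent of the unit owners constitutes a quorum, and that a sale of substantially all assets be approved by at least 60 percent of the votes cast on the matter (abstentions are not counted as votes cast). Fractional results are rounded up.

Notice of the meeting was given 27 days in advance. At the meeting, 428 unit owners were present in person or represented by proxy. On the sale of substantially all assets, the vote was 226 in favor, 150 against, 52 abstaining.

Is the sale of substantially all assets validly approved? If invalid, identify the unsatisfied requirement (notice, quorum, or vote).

Notice: 27 days given; 30 required. Not satisfied.
Quorum: 33% of 1,149 = 379.17, rounded up to 380; 428 present. Satisfied.
Vote: requires three-fifths of the votes cast (428 − 52 abstaining = 376); 3/5 of 376 = 225.60, rounded up to 226, so 226 needed; 226 in favor. Satisfied.

Invalid — notice requirement not satisfied.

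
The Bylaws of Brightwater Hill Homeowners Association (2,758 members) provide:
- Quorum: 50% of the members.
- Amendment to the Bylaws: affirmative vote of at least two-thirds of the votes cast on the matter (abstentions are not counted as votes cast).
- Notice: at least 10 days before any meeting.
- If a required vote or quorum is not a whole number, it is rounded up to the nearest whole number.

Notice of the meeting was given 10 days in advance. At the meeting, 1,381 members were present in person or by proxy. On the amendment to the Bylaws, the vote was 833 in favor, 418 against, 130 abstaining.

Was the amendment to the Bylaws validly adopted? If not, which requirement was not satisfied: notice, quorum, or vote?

Invalid — vote requirement not satisfied.

Notice: 10 days given; 10 required. Satisfied.
Quorum: 50% of 2,758 = 1,379; 1,381 present. Satisfied.
Vote: requires two-thirds of the votes cast (1,381 − 130 abstaining = 1,251); 2/3 of 1251 = 834, so 834 needed; 833 in favor. Not satisfied.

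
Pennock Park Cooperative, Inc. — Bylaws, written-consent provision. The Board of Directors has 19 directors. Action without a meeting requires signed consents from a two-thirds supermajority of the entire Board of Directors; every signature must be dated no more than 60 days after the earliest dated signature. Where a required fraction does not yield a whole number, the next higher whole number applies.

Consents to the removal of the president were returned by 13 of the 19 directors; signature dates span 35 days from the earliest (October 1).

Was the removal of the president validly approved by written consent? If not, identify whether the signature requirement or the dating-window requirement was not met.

Signatures required: a two-thirds supermajority of 19 — 2/3 of 19 = 12.67, rounded up to 13, so 13 needed; 13 signed. Sufficient.
Dating window: the latest signature is 35 days after the earliest; the limit is 60 days. Within the window.

Effective — both the signature and dating-window requirements are satisfied.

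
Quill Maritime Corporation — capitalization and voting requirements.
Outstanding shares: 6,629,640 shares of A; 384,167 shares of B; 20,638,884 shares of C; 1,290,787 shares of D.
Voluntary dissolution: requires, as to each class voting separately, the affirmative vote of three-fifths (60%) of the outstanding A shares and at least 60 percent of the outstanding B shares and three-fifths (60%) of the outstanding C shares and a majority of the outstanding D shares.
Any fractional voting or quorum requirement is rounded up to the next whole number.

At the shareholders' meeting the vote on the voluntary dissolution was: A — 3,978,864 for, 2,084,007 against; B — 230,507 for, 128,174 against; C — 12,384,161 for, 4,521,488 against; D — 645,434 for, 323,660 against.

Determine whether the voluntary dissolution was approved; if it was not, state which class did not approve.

Approved — every class gave the required vote.

A: 3/5 of 6629640 = 3977784; 3,977,784 required, 3,978,864 in favor — approved.
B: 3/5 of 384167 = 230500.20, rounded up to 230501; 230,501 required, 230,507 in favor — approved.
C: 3/5 of 20638884 = 12383330.40, rounded up to 12383331; 12,383,331 required, 12,384,161 in favor — approved.
D: a majority of 1290787 is 645394; 645,394 required, 645,434 in favor — approved.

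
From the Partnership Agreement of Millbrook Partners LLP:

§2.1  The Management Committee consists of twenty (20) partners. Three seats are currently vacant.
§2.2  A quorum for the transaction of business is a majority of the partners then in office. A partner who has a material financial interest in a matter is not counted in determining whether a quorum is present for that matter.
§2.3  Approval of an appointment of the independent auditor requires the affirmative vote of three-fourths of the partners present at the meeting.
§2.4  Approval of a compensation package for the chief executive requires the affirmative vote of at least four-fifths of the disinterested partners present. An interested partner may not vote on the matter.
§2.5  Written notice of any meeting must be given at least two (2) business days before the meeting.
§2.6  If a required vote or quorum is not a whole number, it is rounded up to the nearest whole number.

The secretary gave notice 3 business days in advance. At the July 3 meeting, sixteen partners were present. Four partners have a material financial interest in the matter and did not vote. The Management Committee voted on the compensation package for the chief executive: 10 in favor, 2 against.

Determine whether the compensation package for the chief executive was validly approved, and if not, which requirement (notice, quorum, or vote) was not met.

Notice: 3 business days given; 2 required (3 ≥ 2). Satisfied.
Quorum: 16 present, but the 4 interested partners do not count, leaving 12. Quorum is 9. Satisfied.
Vote: the compensation package for the chief executive requires four-fifths of the disinterested partners present (16 − 4 = 12). 4/5 of 12 = 9.60, rounded up to 10, so 10 affirmative votes are needed; 10 voted in favor. Satisfied.

Valid — all requirements satisfied.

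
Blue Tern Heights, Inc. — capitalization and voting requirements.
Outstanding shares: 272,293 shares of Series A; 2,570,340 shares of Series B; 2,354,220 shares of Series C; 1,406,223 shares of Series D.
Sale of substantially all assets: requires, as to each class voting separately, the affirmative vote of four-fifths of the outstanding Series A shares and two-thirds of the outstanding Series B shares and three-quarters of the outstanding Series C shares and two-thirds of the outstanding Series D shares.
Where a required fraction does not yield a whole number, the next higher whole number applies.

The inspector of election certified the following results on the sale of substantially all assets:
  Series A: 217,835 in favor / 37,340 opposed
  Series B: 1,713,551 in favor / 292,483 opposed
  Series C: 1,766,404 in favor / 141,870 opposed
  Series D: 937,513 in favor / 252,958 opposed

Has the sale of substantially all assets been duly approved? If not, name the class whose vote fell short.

Series A: 4/5 of 272293 = 217834.40, rounded up to 217835; 217,835 required, 217,835 in favor — approved.
Series B: 2/3 of 2570340 = 1713560; 1,713,560 required, 1,713,551 in favor — not approved.
Series C: 3/4 of 2354220 = 1765665; 1,765,665 required, 1,766,404 in favor — approved.
Series D: 2/3 of 1406223 = 937482; 937,482 required, 937,513 in favor — approved.

Not approved — the Series B shares did not give the required vote.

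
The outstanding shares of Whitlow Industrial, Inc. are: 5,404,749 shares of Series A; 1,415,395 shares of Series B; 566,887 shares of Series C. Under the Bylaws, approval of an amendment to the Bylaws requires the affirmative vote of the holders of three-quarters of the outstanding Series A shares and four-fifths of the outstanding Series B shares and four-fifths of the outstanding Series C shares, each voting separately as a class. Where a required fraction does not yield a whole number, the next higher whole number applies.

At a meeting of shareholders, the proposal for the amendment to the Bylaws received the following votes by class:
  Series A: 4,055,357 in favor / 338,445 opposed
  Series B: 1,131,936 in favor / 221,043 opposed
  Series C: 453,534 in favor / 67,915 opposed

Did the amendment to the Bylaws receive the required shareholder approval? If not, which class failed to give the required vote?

Series A: 3/4 of 5404749 = 4053561.75, rounded up to 4053562; 4,053,562 required, 4,055,357 in favor — approved.
Series B: 4/5 of 1415395 = 1132316; 1,132,316 required, 1,131,936 in favor — not approved.
Series C: 4/5 of 566887 = 453509.60, rounded up to 453510; 453,510 required, 453,534 in favor — approved.

Not approved — the Series B shares did not give the required vote.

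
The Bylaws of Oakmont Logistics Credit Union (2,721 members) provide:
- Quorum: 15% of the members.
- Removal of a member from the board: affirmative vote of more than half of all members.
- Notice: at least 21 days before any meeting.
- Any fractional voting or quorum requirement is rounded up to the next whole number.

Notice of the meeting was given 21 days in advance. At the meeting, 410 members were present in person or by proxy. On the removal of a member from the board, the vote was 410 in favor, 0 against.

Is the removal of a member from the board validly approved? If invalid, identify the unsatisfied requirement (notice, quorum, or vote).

Notice: 21 days given; 21 required. Satisfied.
Quorum: 15% of 2,721 = 408.15, rounded up to 409; 410 present. Satisfied.
Vote: requires a majority of all members (2,721); a majority of 2721 is 1361, so 1,361 needed; 410 in favor. Not satisfied.

Invalid — vote requirement not satisfied.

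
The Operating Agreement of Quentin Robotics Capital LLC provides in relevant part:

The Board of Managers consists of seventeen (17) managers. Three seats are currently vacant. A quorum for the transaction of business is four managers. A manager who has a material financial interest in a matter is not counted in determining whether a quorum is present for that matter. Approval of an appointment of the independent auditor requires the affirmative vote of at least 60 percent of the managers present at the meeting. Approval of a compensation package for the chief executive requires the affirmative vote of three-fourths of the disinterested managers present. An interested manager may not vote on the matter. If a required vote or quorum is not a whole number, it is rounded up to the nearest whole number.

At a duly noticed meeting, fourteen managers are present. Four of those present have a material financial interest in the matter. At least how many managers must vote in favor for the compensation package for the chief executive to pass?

8

The compensation package for the chief executive requires three-fourths of the disinterested managers present (14 − 4 = 10).
3/4 of 10 = 7.50, rounded up to 8.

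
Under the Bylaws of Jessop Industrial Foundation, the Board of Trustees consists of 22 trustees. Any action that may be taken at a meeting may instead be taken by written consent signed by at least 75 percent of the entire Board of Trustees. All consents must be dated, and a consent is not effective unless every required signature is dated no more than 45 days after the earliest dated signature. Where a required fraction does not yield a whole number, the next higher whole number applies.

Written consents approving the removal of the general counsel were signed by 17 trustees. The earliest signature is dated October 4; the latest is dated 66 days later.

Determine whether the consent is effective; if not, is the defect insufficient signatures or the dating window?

Signatures required: at least 75 percent of 22 — 3/4 of 22 = 16.50, rounded up to 17, so 17 needed; 17 signed. Sufficient.
Dating window: the latest signature is 66 days after the earliest; the limit is 45 days. Outside the window.

Not effective — dating-window requirement not satisfied.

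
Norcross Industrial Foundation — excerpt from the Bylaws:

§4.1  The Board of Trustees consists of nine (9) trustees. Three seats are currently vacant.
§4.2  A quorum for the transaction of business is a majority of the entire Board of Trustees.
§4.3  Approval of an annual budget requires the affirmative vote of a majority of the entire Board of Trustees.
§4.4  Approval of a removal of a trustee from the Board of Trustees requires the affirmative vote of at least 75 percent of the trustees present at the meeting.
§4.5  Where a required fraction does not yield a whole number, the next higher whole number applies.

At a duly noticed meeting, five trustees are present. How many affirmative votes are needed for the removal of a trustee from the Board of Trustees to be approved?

4

The removal of a trustee from the Board of Trustees requires three-fourths of the trustees present (5).
3/4 of 5 = 3.75, rounded up to 4.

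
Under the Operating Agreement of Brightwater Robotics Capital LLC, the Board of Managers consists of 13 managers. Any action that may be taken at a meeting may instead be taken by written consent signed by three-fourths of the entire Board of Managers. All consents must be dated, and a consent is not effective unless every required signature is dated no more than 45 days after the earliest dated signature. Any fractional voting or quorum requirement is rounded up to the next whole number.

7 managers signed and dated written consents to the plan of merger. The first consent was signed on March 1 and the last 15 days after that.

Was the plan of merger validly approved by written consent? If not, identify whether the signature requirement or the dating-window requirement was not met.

Signatures required: three-fourths of 13 — 3/4 of 13 = 9.75, rounded up to 10, so 10 needed; 7 signed. Insufficient.
Dating window: the latest signature is 15 days after the earliest; the limit is 45 days. Within the window.

Not effective — insufficient signatures.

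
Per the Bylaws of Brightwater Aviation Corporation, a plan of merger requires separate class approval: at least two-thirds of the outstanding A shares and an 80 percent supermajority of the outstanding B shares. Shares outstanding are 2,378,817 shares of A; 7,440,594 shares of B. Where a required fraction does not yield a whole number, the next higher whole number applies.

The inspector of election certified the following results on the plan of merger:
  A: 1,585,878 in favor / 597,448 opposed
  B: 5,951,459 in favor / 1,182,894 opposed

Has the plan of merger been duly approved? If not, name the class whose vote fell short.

Not approved — the B shares did not give the required vote.

A: 2/3 of 2378817 = 1585878; 1,585,878 required, 1,585,878 in favor — approved.
B: 4/5 of 7440594 = 5952475.20, rounded up to 5952476; 5,952,476 required, 5,951,459 in favor — not approved.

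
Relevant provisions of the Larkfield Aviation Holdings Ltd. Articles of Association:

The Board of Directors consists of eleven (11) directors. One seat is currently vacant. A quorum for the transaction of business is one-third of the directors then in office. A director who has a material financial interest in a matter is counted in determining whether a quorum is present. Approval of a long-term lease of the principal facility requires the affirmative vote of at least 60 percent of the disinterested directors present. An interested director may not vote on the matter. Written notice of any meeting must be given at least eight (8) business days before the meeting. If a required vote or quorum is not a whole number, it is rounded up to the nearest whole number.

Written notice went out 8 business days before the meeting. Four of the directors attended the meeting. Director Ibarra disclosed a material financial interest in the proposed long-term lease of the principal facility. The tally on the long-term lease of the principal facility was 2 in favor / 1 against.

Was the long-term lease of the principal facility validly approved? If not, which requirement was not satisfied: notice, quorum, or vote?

Notice: 8 business days given; 8 required (8 ≥ 8). Satisfied.
Quorum: 4 present (interested directors count toward quorum); quorum is 4. Satisfied.
Vote: the long-term lease of the principal facility requires three-fifths of the disinterested directors present (4 − 1 = 3). 3/5 of 3 = 1.80, rounded up to 2, so 2 affirmative votes are needed; 2 voted in favor. Satisfied.

Valid — all requirements satisfied.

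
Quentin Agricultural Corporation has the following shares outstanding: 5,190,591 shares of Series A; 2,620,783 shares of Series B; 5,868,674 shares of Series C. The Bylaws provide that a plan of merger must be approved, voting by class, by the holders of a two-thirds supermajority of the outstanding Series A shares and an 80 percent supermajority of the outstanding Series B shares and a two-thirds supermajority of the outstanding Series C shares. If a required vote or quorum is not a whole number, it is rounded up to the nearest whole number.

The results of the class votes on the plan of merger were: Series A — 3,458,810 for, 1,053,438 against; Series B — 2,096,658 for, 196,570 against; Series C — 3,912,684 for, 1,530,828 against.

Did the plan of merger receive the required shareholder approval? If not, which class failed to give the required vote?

Series A: 2/3 of 5190591 = 3460394; 3,460,394 required, 3,458,810 in favor — not approved.
Series B: 4/5 of 2620783 = 2096626.40, rounded up to 2096627; 2,096,627 required, 2,096,658 in favor — approved.
Series C: 2/3 of 5868674 = 3912449.33, rounded up to 3912450; 3,912,450 required, 3,912,684 in favor — approved.

Not approved — the Series A shares did not give the required vote.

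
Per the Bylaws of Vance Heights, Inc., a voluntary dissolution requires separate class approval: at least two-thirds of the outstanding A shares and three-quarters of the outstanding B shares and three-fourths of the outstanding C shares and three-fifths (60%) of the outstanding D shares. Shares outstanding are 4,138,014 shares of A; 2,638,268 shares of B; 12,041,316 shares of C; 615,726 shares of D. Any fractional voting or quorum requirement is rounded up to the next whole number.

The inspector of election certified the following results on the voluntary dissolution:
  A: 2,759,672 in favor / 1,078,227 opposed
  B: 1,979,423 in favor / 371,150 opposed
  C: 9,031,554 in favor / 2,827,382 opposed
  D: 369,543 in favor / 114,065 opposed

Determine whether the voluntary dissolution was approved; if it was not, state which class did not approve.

A: 2/3 of 4138014 = 2758676; 2,758,676 required, 2,759,672 in favor — approved.
B: 3/4 of 2638268 = 1978701; 1,978,701 required, 1,979,423 in favor — approved.
C: 3/4 of 12041316 = 9030987; 9,030,987 required, 9,031,554 in favor — approved.
D: 3/5 of 615726 = 369435.60, rounded up to 369436; 369,436 required, 369,543 in favor — approved.

Approved — every class gave the required vote.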